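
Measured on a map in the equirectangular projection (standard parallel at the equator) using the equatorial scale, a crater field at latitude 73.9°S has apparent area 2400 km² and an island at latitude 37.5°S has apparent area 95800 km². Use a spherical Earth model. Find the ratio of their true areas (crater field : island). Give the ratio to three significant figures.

0.00876

On the plate carrée, areal scale = h·k = 1 × sec φ, so true area = apparent × cos φ.
True area of crater field: 2400 × cos(73.9°) = 2400 × 0.2773 = 665.6 km².
True area of island: 95800 × cos(37.5°) = 95800 × 0.7934 = 76000 km².
Ratio = 665.6 / 76000 ≈ 0.00876.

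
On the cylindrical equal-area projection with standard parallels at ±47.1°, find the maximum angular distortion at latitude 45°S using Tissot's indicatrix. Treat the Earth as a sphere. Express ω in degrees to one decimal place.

4.4°

For cylindrical equal-area with standard parallel φ₀, h = cos φ / cos φ₀ and k = cos φ₀ / cos φ, so h·k = 1.
At 45°: h = 1.039, k = 0.9627; principal scales a = 1.039, b = 0.9627.
sin(ω/2) = (a − b)/(a + b) = 0.07608/2.001 = 0.03801, so ω = 2 arcsin(0.03801) ≈ 4.4°.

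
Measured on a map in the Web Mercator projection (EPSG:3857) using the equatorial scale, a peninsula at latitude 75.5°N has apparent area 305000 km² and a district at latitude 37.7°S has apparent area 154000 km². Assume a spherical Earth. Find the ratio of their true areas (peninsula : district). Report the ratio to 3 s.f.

Mercator's areal exaggeration is sec²φ; hence true area = (apparent area) · cos²φ.
True area of peninsula: 305000 × cos²(75.5°) = 305000 × 0.06269 = 19120 km².
True area of district: 154000 × cos²(37.7°) = 154000 × 0.6260 = 96410 km².
Ratio = 19120 / 96410 ≈ 0.198.

0.198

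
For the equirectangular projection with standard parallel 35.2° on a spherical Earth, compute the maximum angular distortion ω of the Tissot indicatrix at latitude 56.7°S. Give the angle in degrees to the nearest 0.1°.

With standard parallel φ₀ = 35.2°, the equirectangular projection gives x = Rλ cos φ₀, y = Rφ, so h = 1 and k = cos 35.2° / cos φ.
At 56.7°: h = 1.000, k = 1.488; principal scales a = 1.488, b = 1.000.
sin(ω/2) = (a − b)/(a + b) = 0.4884/2.488 = 0.1963, so ω = 2 arcsin(0.1963) ≈ 22.6°.

22.6°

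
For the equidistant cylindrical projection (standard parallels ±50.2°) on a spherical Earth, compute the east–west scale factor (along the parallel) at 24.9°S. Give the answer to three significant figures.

0.706

The equidistant cylindrical projection with φ₀ = 50.2° has h = 1 (meridians true) and k = cos φ₀ / cos φ along parallels.
k = cos 50.2° / cos 24.9° = 0.6401/0.9070 = 0.7057.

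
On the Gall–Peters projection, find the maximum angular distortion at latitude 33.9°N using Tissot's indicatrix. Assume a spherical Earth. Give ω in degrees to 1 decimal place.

18.3°

The Gall–Peters projection is cylindrical equal-area with φ₀ = 45°. Cylindrical equal-area (φ₀ = 45°): h = cos φ / cos 45° along meridians, k = cos 45° / cos φ along parallels; h·k = 1.
At 33.9°: h = 1.174, k = 0.8519; principal scales a = 1.174, b = 0.8519.
sin(ω/2) = (a − b)/(a + b) = 0.3219/2.026 = 0.1589, so ω = 2 arcsin(0.1589) ≈ 18.3°.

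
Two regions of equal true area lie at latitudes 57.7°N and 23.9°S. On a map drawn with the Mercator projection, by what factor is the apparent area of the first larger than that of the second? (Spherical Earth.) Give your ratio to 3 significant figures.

Mercator is conformal with k = sec φ, so areal scale = k² = sec²φ.
At 57.7°: sec²(57.7°) = 1/0.5344² = 3.502.
At 23.9°: sec²(23.9°) = 1/0.9143² = 1.196.
Ratio = 3.502/1.196 = cos²(23.9°)/cos²(57.7°) ≈ 2.93.

2.93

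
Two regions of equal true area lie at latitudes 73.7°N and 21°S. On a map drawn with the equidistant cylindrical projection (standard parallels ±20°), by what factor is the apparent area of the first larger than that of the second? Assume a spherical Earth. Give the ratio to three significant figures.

With standard parallel φ₀ = 20°, the equirectangular projection gives x = Rλ cos φ₀, y = Rφ, so h = 1 and k = cos 20° / cos φ.
Areal scale at 73.7°: h·k = 1.000 × 3.348 = 3.348.
Areal scale at 21°: h·k = 1.000 × 1.007 = 1.007.
Ratio = 3.348/1.007 ≈ 3.33.

3.33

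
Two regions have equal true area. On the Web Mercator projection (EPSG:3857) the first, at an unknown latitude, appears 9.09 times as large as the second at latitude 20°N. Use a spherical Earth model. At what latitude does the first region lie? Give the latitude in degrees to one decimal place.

For equal true areas on Mercator, apparent areas scale as sec²φ, so the ratio is cos²φ₂ / cos²φ₁.
cos²φ₂ / cos²φ₁ = 9.09  ⇒  cos φ₁ = cos 20° / √9.09 = 0.9397/3.015 = 0.3117.
φ₁ = arccos(0.3117) ≈ 71.8°.

71.8°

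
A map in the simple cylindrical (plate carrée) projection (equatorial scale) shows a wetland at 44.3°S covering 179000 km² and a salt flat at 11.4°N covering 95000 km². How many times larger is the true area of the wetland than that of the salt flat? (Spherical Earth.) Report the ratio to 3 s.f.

1.38

On the plate carrée, areal scale = h·k = 1 × sec φ, so true area = apparent × cos φ.
True area of wetland: 179000 × cos(44.3°) = 179000 × 0.7157 = 128100 km².
True area of salt flat: 95000 × cos(11.4°) = 95000 × 0.9803 = 93130 km².
Ratio = 128100 / 93130 ≈ 1.38.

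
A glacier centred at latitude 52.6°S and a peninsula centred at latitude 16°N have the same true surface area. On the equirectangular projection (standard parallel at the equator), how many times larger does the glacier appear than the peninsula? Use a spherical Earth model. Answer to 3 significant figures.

1.58

In the plate carrée (x = Rλ, y = Rφ), meridians are true-scale (h = 1) and parallels are stretched by k = sec φ.
Areal scale at 52.6°: h·k = 1.000 × 1.646 = 1.646.
Areal scale at 16°: h·k = 1.000 × 1.040 = 1.040.
Ratio = 1.646/1.040 ≈ 1.58.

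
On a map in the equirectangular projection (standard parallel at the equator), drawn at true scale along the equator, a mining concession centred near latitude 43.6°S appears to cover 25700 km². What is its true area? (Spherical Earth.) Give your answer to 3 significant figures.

18600 km²

In the plate carrée (x = Rλ, y = Rφ), meridians are true-scale (h = 1) and parallels are stretched by k = sec φ.
Areal scale = h·k = 1 × sec φ; at 43.6°, h = 1.000, k = 1.381, so h·k = 1.381.
True area = apparent / (areal scale) = 25700 / 1.381 ≈ 18600 km².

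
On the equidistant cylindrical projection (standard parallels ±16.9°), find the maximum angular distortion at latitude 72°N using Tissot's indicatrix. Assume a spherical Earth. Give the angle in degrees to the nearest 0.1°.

The equidistant cylindrical projection with φ₀ = 16.9° has h = 1 (meridians true) and k = cos φ₀ / cos φ along parallels.
At 72°: h = 1.000, k = 3.096; principal scales a = 3.096, b = 1.000.
sin(ω/2) = (a − b)/(a + b) = 2.096/4.096 = 0.5118, so ω = 2 arcsin(0.5118) ≈ 61.6°.

61.6°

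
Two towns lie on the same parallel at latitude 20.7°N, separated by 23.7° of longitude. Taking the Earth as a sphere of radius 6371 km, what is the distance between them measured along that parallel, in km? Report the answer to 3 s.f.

Arc length along a parallel = R cos φ · Δλ (with Δλ in radians).
= 6371 × cos 20.7° × (23.7° × π/180) = 6371 × 0.9354 × 0.4136 ≈ 2470 km.

2470 km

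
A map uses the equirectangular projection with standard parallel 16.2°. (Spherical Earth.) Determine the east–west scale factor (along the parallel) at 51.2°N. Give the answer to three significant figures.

1.53

In the equirectangular projection with standard parallel φ₀ = 16.2° (x = Rλ cos φ₀, y = Rφ), meridians are true-scale (h = 1) and the parallel scale is k = cos φ₀ / cos φ.
k = cos 16.2° / cos 51.2° = 0.9603/0.6266 = 1.533.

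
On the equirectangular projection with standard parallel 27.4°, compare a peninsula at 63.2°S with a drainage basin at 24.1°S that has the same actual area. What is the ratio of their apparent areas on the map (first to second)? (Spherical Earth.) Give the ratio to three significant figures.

2.02

The equidistant cylindrical projection with φ₀ = 27.4° has h = 1 (meridians true) and k = cos φ₀ / cos φ along parallels.
Areal scale at 63.2°: h·k = 1.000 × 1.969 = 1.969.
Areal scale at 24.1°: h·k = 1.000 × 0.9726 = 0.9726.
Ratio = 1.969/0.9726 ≈ 2.02.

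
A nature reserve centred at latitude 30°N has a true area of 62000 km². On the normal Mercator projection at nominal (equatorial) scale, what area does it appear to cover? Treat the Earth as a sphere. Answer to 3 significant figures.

For Mercator, h = k = sec φ (a conformal cylindrical projection has a single point scale, 1/cos φ).
Areal scale = k² = sec²φ = 1/cos²(30°) = 1/0.8660² = 1.333.
Apparent area = 62000 × 1.333 ≈ 82700 km².

82700 km²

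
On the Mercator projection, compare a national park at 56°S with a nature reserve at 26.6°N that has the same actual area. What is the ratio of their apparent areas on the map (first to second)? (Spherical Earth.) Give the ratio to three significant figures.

2.56

Mercator areal scale is sec²φ.
At 56°: sec²(56°) = 1/0.5592² = 3.198.
At 26.6°: sec²(26.6°) = 1/0.8942² = 1.251.
Ratio = 3.198/1.251 = cos²(26.6°)/cos²(56°) ≈ 2.56.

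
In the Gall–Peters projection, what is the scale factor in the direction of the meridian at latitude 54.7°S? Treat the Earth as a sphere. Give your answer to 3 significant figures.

0.817

Gall–Peters is a cylindrical equal-area projection with standard parallels at ±45°. For cylindrical equal-area with standard parallel φ₀, h = cos φ / cos φ₀ and k = cos φ₀ / cos φ, so h·k = 1.
h = cos 54.7° / cos 45° = 0.5779/0.7071 = 0.8172.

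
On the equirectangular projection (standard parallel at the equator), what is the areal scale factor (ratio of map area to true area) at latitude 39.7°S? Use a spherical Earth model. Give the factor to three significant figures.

1.30

For the equirectangular projection with φ₀ = 0 (plate carrée), h = 1 along meridians and k = sec φ along parallels.
Areal scale = h·k = 1 × sec φ; at 39.7°, h = 1.000, k = 1.300, so h·k = 1.300.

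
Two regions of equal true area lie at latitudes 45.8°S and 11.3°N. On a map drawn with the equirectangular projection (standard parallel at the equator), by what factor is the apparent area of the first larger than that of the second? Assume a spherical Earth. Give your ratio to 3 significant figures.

1.41

In the plate carrée (x = Rλ, y = Rφ), meridians are true-scale (h = 1) and parallels are stretched by k = sec φ.
Areal scale at 45.8°: h·k = 1.000 × 1.434 = 1.434.
Areal scale at 11.3°: h·k = 1.000 × 1.020 = 1.020.
Ratio = 1.434/1.020 ≈ 1.41.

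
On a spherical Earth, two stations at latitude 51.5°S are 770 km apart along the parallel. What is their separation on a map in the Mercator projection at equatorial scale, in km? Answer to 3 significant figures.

1240 km

The Mercator projection is conformal; its linear scale factor is the same in every direction and equals sec φ = 1/cos φ.
Along the parallel, k = sec 51.5° = 1/0.6225 = 1.606.
Map distance = 770 × 1.606 ≈ 1240 km.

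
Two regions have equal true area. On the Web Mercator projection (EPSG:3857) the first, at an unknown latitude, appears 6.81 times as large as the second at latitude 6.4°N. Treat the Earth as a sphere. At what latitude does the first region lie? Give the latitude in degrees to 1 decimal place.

67.6°

On Mercator, (apparent₁)/(apparent₂) = sec²φ₁ / sec²φ₂ when true areas are equal.
cos²φ₂ / cos²φ₁ = 6.81  ⇒  cos φ₁ = cos 6.4° / √6.81 = 0.9938/2.610 = 0.3808.
φ₁ = arccos(0.3808) ≈ 67.6°.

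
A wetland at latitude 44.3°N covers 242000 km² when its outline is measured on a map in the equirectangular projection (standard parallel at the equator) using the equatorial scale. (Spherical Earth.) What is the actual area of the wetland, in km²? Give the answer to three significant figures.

In the plate carrée (x = Rλ, y = Rφ), meridians are true-scale (h = 1) and parallels are stretched by k = sec φ.
Areal scale = h·k = 1 × sec φ; at 44.3°, h = 1.000, k = 1.397, so h·k = 1.397.
True area = apparent / (areal scale) = 242000 / 1.397 ≈ 173000 km².

173000 km²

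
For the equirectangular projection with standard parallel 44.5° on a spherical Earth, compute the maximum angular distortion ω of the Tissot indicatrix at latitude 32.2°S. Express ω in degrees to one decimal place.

9.8°

The equidistant cylindrical projection with φ₀ = 44.5° has h = 1 (meridians true) and k = cos φ₀ / cos φ along parallels.
At 32.2°: h = 1.000, k = 0.8429; principal scales a = 1.000, b = 0.8429.
sin(ω/2) = (a − b)/(a + b) = 0.1571/1.843 = 0.08525, so ω = 2 arcsin(0.08525) ≈ 9.8°.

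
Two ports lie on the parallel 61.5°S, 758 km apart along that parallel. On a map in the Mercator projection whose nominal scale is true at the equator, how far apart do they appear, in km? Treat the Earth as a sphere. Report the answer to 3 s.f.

The Mercator projection is conformal; its linear scale factor is the same in every direction and equals sec φ = 1/cos φ.
Along the parallel, k = sec 61.5° = 1/0.4772 = 2.096.
Map distance = 758 × 2.096 ≈ 1590 km.

1590 km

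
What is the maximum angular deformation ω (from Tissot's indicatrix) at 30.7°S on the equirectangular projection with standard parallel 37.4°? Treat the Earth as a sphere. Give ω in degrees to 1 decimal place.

4.5°

With standard parallel φ₀ = 37.4°, the equirectangular projection gives x = Rλ cos φ₀, y = Rφ, so h = 1 and k = cos 37.4° / cos φ.
At 30.7°: h = 1.000, k = 0.9239; principal scales a = 1.000, b = 0.9239.
sin(ω/2) = (a − b)/(a + b) = 0.07610/1.924 = 0.03956, so ω = 2 arcsin(0.03956) ≈ 4.5°.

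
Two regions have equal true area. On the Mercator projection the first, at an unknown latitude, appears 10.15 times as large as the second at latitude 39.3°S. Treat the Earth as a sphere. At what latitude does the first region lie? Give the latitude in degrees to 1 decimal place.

75.9°

On Mercator, (apparent₁)/(apparent₂) = sec²φ₁ / sec²φ₂ when true areas are equal.
cos²φ₂ / cos²φ₁ = 10.15  ⇒  cos φ₁ = cos 39.3° / √10.15 = 0.7738/3.186 = 0.2429.
φ₁ = arccos(0.2429) ≈ 75.9°.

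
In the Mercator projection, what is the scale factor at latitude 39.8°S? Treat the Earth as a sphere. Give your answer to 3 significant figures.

For Mercator, h = k = sec φ (a conformal cylindrical projection has a single point scale, 1/cos φ).
k = 1/cos 39.8° = 1/0.7683 = 1.302.

1.30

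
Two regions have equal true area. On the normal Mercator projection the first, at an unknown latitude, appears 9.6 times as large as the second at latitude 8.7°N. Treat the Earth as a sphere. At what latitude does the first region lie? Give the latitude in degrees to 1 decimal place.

71.4°

On Mercator, (apparent₁)/(apparent₂) = sec²φ₁ / sec²φ₂ when true areas are equal.
cos²φ₂ / cos²φ₁ = 9.6  ⇒  cos φ₁ = cos 8.7° / √9.6 = 0.9885/3.098 = 0.3190.
φ₁ = arccos(0.3190) ≈ 71.4°.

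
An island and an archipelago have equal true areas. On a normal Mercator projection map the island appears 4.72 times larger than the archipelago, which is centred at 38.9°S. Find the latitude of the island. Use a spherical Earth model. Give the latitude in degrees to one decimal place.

Mercator areal scale is sec²φ, so apparent-area ratio = sec²φ₁ / sec²φ₂ = cos²φ₂ / cos²φ₁.
cos²φ₂ / cos²φ₁ = 4.72  ⇒  cos φ₁ = cos 38.9° / √4.72 = 0.7782/2.173 = 0.3582.
φ₁ = arccos(0.3582) ≈ 69.0°.

69.0°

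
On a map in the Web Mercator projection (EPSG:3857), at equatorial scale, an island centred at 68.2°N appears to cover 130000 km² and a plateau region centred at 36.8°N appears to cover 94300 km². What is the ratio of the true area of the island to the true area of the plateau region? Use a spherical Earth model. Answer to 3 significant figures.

0.297

Since Mercator area scale is 1/cos²φ, the true area equals the apparent area multiplied by cos²φ.
True area of island: 130000 × cos²(68.2°) = 130000 × 0.1379 = 17930 km².
True area of plateau region: 94300 × cos²(36.8°) = 94300 × 0.6412 = 60460 km².
Ratio = 17930 / 60460 ≈ 0.297.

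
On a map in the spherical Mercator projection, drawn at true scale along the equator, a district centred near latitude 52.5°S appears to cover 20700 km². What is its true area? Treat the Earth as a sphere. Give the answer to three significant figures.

7670 km²

Mercator is conformal, so the point scale is isotropic: h = k = sec φ = 1/cos φ.
Areal scale = k² = sec²φ = 1/cos²(52.5°) = 1/0.6088² = 2.698.
True area = apparent / (areal scale) = 20700 / 2.698 ≈ 7670 km².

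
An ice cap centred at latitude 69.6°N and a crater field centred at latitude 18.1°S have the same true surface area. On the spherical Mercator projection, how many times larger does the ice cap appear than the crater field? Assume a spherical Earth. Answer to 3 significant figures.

7.44

Mercator areal scale is sec²φ.
At 69.6°: sec²(69.6°) = 1/0.3486² = 8.230.
At 18.1°: sec²(18.1°) = 1/0.9505² = 1.107.
Ratio = 8.230/1.107 = cos²(18.1°)/cos²(69.6°) ≈ 7.44.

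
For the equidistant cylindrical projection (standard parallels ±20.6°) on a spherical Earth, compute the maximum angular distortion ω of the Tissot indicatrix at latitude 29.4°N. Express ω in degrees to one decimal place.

In the equirectangular projection with standard parallel φ₀ = 20.6° (x = Rλ cos φ₀, y = Rφ), meridians are true-scale (h = 1) and the parallel scale is k = cos φ₀ / cos φ.
At 29.4°: h = 1.000, k = 1.074; principal scales a = 1.074, b = 1.000.
sin(ω/2) = (a − b)/(a + b) = 0.07443/2.074 = 0.03588, so ω = 2 arcsin(0.03588) ≈ 4.1°.

4.1°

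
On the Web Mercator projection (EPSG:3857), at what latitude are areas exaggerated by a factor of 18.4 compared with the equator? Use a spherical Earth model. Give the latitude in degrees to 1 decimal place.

Mercator areal scale is sec²φ.
sec²φ = 18.4  ⇒  cos²φ = 0.05435  ⇒  cos φ = 0.2331.
φ = arccos(0.2331) ≈ 76.5°.

76.5°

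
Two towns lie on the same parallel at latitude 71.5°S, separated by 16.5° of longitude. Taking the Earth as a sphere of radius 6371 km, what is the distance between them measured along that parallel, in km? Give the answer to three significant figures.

582 km

Arc length along a parallel = R cos φ · Δλ (with Δλ in radians).
= 6371 × cos 71.5° × (16.5° × π/180) = 6371 × 0.3173 × 0.2880 ≈ 582 km.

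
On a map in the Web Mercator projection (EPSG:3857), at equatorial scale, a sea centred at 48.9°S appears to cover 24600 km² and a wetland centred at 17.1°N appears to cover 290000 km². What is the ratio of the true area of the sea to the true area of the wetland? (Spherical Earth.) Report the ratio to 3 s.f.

Since Mercator area scale is 1/cos²φ, the true area equals the apparent area multiplied by cos²φ.
True area of sea: 24600 × cos²(48.9°) = 24600 × 0.4321 = 10630 km².
True area of wetland: 290000 × cos²(17.1°) = 290000 × 0.9135 = 264900 km².
Ratio = 10630 / 264900 ≈ 0.0401.

0.0401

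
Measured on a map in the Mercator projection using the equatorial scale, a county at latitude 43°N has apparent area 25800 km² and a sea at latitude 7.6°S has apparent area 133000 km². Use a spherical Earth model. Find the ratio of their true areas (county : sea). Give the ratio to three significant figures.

0.106

On Mercator the areal scale is sec²φ, so true area = apparent × cos²φ.
True area of county: 25800 × cos²(43°) = 25800 × 0.5349 = 13800 km².
True area of sea: 133000 × cos²(7.6°) = 133000 × 0.9825 = 130700 km².
Ratio = 13800 / 130700 ≈ 0.106.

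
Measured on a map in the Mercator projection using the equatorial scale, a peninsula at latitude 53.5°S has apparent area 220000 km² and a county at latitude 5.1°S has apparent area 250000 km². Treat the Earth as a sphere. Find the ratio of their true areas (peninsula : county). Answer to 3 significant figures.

Since Mercator area scale is 1/cos²φ, the true area equals the apparent area multiplied by cos²φ.
True area of peninsula: 220000 × cos²(53.5°) = 220000 × 0.3538 = 77840 km².
True area of county: 250000 × cos²(5.1°) = 250000 × 0.9921 = 248000 km².
Ratio = 77840 / 248000 ≈ 0.314.

0.314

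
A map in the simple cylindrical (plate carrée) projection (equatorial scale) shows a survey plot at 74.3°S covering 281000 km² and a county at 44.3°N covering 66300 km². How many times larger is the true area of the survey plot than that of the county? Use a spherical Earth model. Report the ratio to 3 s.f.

Plate carrée has h = 1 and k = sec φ, giving areal scale sec φ; true area = (apparent area) · cos φ.
True area of survey plot: 281000 × cos(74.3°) = 281000 × 0.2706 = 76040 km².
True area of county: 66300 × cos(44.3°) = 66300 × 0.7157 = 47450 km².
Ratio = 76040 / 47450 ≈ 1.60.

1.60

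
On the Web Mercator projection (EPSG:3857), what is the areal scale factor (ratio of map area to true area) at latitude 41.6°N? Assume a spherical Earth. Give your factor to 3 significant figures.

The Mercator projection is conformal; its linear scale factor is the same in every direction and equals sec φ = 1/cos φ.
Areal scale = k² = sec²φ = 1/cos²(41.6°) = 1/0.7478² = 1.788.

1.79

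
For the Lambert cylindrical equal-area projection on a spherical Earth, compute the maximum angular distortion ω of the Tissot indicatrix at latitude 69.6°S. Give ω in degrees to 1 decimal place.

103.1°

The Lambert cylindrical equal-area projection is the cylindrical equal-area projection with its standard parallel at the equator (φ₀ = 0). For cylindrical equal-area with standard parallel φ₀, h = cos φ / cos φ₀ and k = cos φ₀ / cos φ, so h·k = 1.
At 69.6°: h = 0.3486, k = 2.869; principal scales a = 2.869, b = 0.3486.
sin(ω/2) = (a − b)/(a + b) = 2.520/3.217 = 0.7833, so ω = 2 arcsin(0.7833) ≈ 103.1°.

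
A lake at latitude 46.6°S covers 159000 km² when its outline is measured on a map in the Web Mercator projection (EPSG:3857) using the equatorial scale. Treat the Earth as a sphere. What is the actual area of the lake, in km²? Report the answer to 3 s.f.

75100 km²

The Mercator projection is conformal; its linear scale factor is the same in every direction and equals sec φ = 1/cos φ.
Areal scale = k² = sec²φ = 1/cos²(46.6°) = 1/0.6871² = 2.118.
True area = apparent / (areal scale) = 159000 / 2.118 ≈ 75100 km².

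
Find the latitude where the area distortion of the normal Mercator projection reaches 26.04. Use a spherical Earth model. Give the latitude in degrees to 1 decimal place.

Mercator areal scale is sec²φ.
sec²φ = 26.04  ⇒  cos²φ = 0.03840  ⇒  cos φ = 0.1960.
φ = arccos(0.1960) ≈ 78.7°.

78.7°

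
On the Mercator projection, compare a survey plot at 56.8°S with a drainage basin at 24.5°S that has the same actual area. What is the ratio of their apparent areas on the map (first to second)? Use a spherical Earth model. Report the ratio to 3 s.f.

2.76

Mercator areal scale is sec²φ.
At 56.8°: sec²(56.8°) = 1/0.5476² = 3.335.
At 24.5°: sec²(24.5°) = 1/0.9100² = 1.208.
Ratio = 3.335/1.208 = cos²(24.5°)/cos²(56.8°) ≈ 2.76.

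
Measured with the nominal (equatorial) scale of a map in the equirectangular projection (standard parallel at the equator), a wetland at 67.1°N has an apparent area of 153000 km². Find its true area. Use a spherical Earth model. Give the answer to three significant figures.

In the plate carrée (x = Rλ, y = Rφ), meridians are true-scale (h = 1) and parallels are stretched by k = sec φ.
Areal scale = h·k = 1 × sec φ; at 67.1°, h = 1.000, k = 2.570, so h·k = 2.570.
True area = apparent / (areal scale) = 153000 / 2.570 ≈ 59500 km².

59500 km²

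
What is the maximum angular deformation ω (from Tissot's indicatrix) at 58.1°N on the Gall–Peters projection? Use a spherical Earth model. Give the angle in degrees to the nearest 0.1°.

32.9°

Gall–Peters is a cylindrical equal-area projection with standard parallels at ±45°. For cylindrical equal-area with standard parallel φ₀, h = cos φ / cos φ₀ and k = cos φ₀ / cos φ, so h·k = 1.
At 58.1°: h = 0.7473, k = 1.338; principal scales a = 1.338, b = 0.7473.
sin(ω/2) = (a − b)/(a + b) = 0.5908/2.085 = 0.2833, so ω = 2 arcsin(0.2833) ≈ 32.9°.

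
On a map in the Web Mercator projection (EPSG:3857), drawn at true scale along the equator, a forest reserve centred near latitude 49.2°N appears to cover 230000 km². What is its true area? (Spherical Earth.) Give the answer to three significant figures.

98200 km²

The Mercator projection is conformal; its linear scale factor is the same in every direction and equals sec φ = 1/cos φ.
Areal scale = k² = sec²φ = 1/cos²(49.2°) = 1/0.6534² = 2.342.
True area = apparent / (areal scale) = 230000 / 2.342 ≈ 98200 km².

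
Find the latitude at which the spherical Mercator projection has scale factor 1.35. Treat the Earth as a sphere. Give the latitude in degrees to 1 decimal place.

42.2°

Mercator scale is k = sec φ = 1/cos φ.
1/cos φ = 1.35  ⇒  cos φ = 0.7407  ⇒  φ = arccos(0.7407) ≈ 42.2°.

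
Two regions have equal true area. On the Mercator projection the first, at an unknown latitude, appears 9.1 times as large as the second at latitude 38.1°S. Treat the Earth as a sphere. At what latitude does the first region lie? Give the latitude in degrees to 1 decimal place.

74.9°

Mercator areal scale is sec²φ, so apparent-area ratio = sec²φ₁ / sec²φ₂ = cos²φ₂ / cos²φ₁.
cos²φ₂ / cos²φ₁ = 9.1  ⇒  cos φ₁ = cos 38.1° / √9.1 = 0.7869/3.017 = 0.2609.
φ₁ = arccos(0.2609) ≈ 74.9°.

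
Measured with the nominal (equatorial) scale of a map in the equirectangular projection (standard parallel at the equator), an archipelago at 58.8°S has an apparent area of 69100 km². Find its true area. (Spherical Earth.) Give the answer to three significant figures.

35800 km²

In the plate carrée (x = Rλ, y = Rφ), meridians are true-scale (h = 1) and parallels are stretched by k = sec φ.
Areal scale = h·k = 1 × sec φ; at 58.8°, h = 1.000, k = 1.930, so h·k = 1.930.
True area = apparent / (areal scale) = 69100 / 1.930 ≈ 35800 km².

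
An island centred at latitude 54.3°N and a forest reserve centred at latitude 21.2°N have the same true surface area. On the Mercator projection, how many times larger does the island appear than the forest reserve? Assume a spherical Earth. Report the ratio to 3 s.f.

2.55

Mercator areal scale is sec²φ.
At 54.3°: sec²(54.3°) = 1/0.5835² = 2.937.
At 21.2°: sec²(21.2°) = 1/0.9323² = 1.150.
Ratio = 2.937/1.150 = cos²(21.2°)/cos²(54.3°) ≈ 2.55.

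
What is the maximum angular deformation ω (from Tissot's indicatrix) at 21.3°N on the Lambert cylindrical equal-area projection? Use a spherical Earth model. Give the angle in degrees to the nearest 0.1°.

The Lambert cylindrical equal-area projection is the cylindrical equal-area projection with its standard parallel at the equator (φ₀ = 0). A cylindrical equal-area projection with standard parallel φ₀ has meridian scale h = cos φ / cos φ₀ and parallel scale k = cos φ₀ / cos φ (so areas are preserved, h·k = 1).
At 21.3°: h = 0.9317, k = 1.073; principal scales a = 1.073, b = 0.9317.
sin(ω/2) = (a − b)/(a + b) = 0.1416/2.005 = 0.07064, so ω = 2 arcsin(0.07064) ≈ 8.1°.

8.1°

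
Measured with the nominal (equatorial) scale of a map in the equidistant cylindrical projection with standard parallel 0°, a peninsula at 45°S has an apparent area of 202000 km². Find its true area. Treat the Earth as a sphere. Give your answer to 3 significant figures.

Plate carrée maps x = Rλ, y = Rφ. The meridian scale is h = 1 and the parallel scale is k = 1/cos φ = sec φ.
Areal scale = h·k = 1 × sec φ; at 45°, h = 1.000, k = 1.414, so h·k = 1.414.
True area = apparent / (areal scale) = 202000 / 1.414 ≈ 143000 km².

143000 km²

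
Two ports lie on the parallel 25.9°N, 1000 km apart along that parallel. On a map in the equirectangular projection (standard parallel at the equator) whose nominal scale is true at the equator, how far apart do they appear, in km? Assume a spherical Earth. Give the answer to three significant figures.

1110 km

In the plate carrée (x = Rλ, y = Rφ), meridians are true-scale (h = 1) and parallels are stretched by k = sec φ.
Along the parallel, k = sec 25.9° = 1/0.8996 = 1.112.
Map distance = 1000 × 1.112 ≈ 1110 km.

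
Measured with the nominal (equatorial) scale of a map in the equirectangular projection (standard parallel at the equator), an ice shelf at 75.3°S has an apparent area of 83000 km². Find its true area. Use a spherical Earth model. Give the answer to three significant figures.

Plate carrée maps x = Rλ, y = Rφ. The meridian scale is h = 1 and the parallel scale is k = 1/cos φ = sec φ.
Areal scale = h·k = 1 × sec φ; at 75.3°, h = 1.000, k = 3.941, so h·k = 3.941.
True area = apparent / (areal scale) = 83000 / 3.941 ≈ 21100 km².

21100 km²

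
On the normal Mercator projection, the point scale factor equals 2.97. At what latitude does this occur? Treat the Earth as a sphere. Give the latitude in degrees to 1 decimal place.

70.3°

Mercator scale is k = sec φ = 1/cos φ.
1/cos φ = 2.97  ⇒  cos φ = 0.3367  ⇒  φ = arccos(0.3367) ≈ 70.3°.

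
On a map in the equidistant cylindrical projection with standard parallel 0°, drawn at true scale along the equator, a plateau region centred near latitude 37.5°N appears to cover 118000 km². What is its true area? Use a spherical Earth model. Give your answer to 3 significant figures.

93600 km²

In the plate carrée (x = Rλ, y = Rφ), meridians are true-scale (h = 1) and parallels are stretched by k = sec φ.
Areal scale = h·k = 1 × sec φ; at 37.5°, h = 1.000, k = 1.260, so h·k = 1.260.
True area = apparent / (areal scale) = 118000 / 1.260 ≈ 93600 km².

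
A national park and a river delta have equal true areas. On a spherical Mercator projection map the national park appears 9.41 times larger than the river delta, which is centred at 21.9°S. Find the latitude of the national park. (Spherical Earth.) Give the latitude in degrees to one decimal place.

72.4°

For equal true areas on Mercator, apparent areas scale as sec²φ, so the ratio is cos²φ₂ / cos²φ₁.
cos²φ₂ / cos²φ₁ = 9.41  ⇒  cos φ₁ = cos 21.9° / √9.41 = 0.9278/3.068 = 0.3025.
φ₁ = arccos(0.3025) ≈ 72.4°.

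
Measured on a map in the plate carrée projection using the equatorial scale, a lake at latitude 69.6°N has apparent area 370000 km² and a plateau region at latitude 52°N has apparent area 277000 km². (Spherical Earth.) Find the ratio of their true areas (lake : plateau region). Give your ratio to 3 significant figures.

0.756

On the plate carrée, areal scale = h·k = 1 × sec φ, so true area = apparent × cos φ.
True area of lake: 370000 × cos(69.6°) = 370000 × 0.3486 = 129000 km².
True area of plateau region: 277000 × cos(52°) = 277000 × 0.6157 = 170500 km².
Ratio = 129000 / 170500 ≈ 0.756.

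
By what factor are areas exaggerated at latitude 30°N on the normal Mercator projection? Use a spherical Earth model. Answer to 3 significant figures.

For Mercator, h = k = sec φ (a conformal cylindrical projection has a single point scale, 1/cos φ).
Areal scale = k² = sec²φ = 1/cos²(30°) = 1/0.8660² = 1.333.

1.33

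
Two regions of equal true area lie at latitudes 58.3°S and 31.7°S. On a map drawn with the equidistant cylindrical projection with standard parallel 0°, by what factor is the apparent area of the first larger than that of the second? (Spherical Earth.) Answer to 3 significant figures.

Plate carrée maps x = Rλ, y = Rφ. The meridian scale is h = 1 and the parallel scale is k = 1/cos φ = sec φ.
Areal scale at 58.3°: h·k = 1.000 × 1.903 = 1.903.
Areal scale at 31.7°: h·k = 1.000 × 1.175 = 1.175.
Ratio = 1.903/1.175 ≈ 1.62.

1.62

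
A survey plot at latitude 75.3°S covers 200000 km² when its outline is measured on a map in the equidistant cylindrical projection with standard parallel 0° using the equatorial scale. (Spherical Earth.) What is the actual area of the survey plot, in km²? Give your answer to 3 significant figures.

50800 km²

In the plate carrée (x = Rλ, y = Rφ), meridians are true-scale (h = 1) and parallels are stretched by k = sec φ.
Areal scale = h·k = 1 × sec φ; at 75.3°, h = 1.000, k = 3.941, so h·k = 3.941.
True area = apparent / (areal scale) = 200000 / 3.941 ≈ 50800 km².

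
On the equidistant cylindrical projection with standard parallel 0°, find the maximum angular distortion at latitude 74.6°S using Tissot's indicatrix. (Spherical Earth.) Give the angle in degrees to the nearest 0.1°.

For the equirectangular projection with φ₀ = 0 (plate carrée), h = 1 along meridians and k = sec φ along parallels.
At 74.6°: h = 1.000, k = 3.766; principal scales a = 3.766, b = 1.000.
sin(ω/2) = (a − b)/(a + b) = 2.766/4.766 = 0.5803, so ω = 2 arcsin(0.5803) ≈ 70.9°.

70.9°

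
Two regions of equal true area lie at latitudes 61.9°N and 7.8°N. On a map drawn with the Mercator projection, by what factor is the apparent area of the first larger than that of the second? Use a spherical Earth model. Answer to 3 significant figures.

4.42

On Mercator, area is exaggerated by sec²φ = 1/cos²φ.
At 61.9°: sec²(61.9°) = 1/0.4710² = 4.508.
At 7.8°: sec²(7.8°) = 1/0.9907² = 1.019.
Ratio = 4.508/1.019 = cos²(7.8°)/cos²(61.9°) ≈ 4.42.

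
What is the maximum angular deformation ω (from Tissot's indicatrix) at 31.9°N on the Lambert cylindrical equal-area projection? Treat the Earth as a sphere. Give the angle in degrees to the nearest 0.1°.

The Lambert cylindrical equal-area projection is the cylindrical equal-area projection with its standard parallel at the equator (φ₀ = 0). A cylindrical equal-area projection with standard parallel φ₀ has meridian scale h = cos φ / cos φ₀ and parallel scale k = cos φ₀ / cos φ (so areas are preserved, h·k = 1).
At 31.9°: h = 0.8490, k = 1.178; principal scales a = 1.178, b = 0.8490.
sin(ω/2) = (a − b)/(a + b) = 0.3289/2.027 = 0.1623, so ω = 2 arcsin(0.1623) ≈ 18.7°.

18.7°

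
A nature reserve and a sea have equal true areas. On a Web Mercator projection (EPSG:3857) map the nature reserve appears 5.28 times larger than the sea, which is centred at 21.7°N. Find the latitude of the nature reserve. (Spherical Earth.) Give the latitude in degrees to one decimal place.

For equal true areas on Mercator, apparent areas scale as sec²φ, so the ratio is cos²φ₂ / cos²φ₁.
cos²φ₂ / cos²φ₁ = 5.28  ⇒  cos φ₁ = cos 21.7° / √5.28 = 0.9291/2.298 = 0.4044.
φ₁ = arccos(0.4044) ≈ 66.1°.

66.1°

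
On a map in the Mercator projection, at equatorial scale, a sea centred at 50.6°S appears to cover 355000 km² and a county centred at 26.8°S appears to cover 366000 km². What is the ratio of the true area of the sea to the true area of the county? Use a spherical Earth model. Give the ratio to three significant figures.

0.490

Mercator's areal exaggeration is sec²φ; hence true area = (apparent area) · cos²φ.
True area of sea: 355000 × cos²(50.6°) = 355000 × 0.4029 = 143000 km².
True area of county: 366000 × cos²(26.8°) = 366000 × 0.7967 = 291600 km².
Ratio = 143000 / 291600 ≈ 0.490.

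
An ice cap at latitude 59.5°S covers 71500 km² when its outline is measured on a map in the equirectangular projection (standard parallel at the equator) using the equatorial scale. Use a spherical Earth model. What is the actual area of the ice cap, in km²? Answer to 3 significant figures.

For the equirectangular projection with φ₀ = 0 (plate carrée), h = 1 along meridians and k = sec φ along parallels.
Areal scale = h·k = 1 × sec φ; at 59.5°, h = 1.000, k = 1.970, so h·k = 1.970.
True area = apparent / (areal scale) = 71500 / 1.970 ≈ 36300 km².

36300 km²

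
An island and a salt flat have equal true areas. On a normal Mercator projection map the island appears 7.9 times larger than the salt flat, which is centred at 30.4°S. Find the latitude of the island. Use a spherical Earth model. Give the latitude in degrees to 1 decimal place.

On Mercator, (apparent₁)/(apparent₂) = sec²φ₁ / sec²φ₂ when true areas are equal.
cos²φ₂ / cos²φ₁ = 7.9  ⇒  cos φ₁ = cos 30.4° / √7.9 = 0.8625/2.811 = 0.3069.
φ₁ = arccos(0.3069) ≈ 72.1°.

72.1°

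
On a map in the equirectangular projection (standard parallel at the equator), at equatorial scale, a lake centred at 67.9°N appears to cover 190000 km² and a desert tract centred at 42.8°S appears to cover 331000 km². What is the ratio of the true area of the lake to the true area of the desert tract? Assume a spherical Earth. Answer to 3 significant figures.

On the plate carrée, areal scale = h·k = 1 × sec φ, so true area = apparent × cos φ.
True area of lake: 190000 × cos(67.9°) = 190000 × 0.3762 = 71480 km².
True area of desert tract: 331000 × cos(42.8°) = 331000 × 0.7337 = 242900 km².
Ratio = 71480 / 242900 ≈ 0.294.

0.294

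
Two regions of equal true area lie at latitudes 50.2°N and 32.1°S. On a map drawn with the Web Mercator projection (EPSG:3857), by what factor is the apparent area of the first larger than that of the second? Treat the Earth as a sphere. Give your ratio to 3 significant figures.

1.75

Mercator areal scale is sec²φ.
At 50.2°: sec²(50.2°) = 1/0.6401² = 2.441.
At 32.1°: sec²(32.1°) = 1/0.8471² = 1.394.
Ratio = 2.441/1.394 = cos²(32.1°)/cos²(50.2°) ≈ 1.75.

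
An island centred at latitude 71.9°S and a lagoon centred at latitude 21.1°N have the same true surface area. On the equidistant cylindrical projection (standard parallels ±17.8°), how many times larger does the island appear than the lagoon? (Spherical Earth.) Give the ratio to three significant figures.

3.00

The equidistant cylindrical projection with φ₀ = 17.8° has h = 1 (meridians true) and k = cos φ₀ / cos φ along parallels.
Areal scale at 71.9°: h·k = 1.000 × 3.065 = 3.065.
Areal scale at 21.1°: h·k = 1.000 × 1.021 = 1.021.
Ratio = 3.065/1.021 ≈ 3.00.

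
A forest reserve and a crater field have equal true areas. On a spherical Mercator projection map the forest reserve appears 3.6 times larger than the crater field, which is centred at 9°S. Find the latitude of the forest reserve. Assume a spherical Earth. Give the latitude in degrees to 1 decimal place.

For equal true areas on Mercator, apparent areas scale as sec²φ, so the ratio is cos²φ₂ / cos²φ₁.
cos²φ₂ / cos²φ₁ = 3.6  ⇒  cos φ₁ = cos 9° / √3.6 = 0.9877/1.897 = 0.5206.
φ₁ = arccos(0.5206) ≈ 58.6°.

58.6°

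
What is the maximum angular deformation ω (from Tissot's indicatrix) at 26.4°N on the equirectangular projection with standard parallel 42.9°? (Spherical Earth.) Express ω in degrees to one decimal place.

The equidistant cylindrical projection with φ₀ = 42.9° has h = 1 (meridians true) and k = cos φ₀ / cos φ along parallels.
At 26.4°: h = 1.000, k = 0.8178; principal scales a = 1.000, b = 0.8178.
sin(ω/2) = (a − b)/(a + b) = 0.1822/1.818 = 0.1002, so ω = 2 arcsin(0.1002) ≈ 11.5°.

11.5°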